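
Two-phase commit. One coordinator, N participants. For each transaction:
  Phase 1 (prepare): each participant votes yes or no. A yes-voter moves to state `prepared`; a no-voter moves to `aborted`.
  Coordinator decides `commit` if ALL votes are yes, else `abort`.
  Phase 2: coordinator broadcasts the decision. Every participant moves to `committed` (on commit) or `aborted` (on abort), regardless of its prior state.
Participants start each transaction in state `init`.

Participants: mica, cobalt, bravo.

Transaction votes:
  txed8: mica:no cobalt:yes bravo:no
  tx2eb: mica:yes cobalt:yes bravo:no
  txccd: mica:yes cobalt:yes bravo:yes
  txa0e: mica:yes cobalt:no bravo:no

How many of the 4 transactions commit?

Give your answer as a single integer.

Answer: 1

Derivation:
txed8: no from mica, bravo -> abort (commits=0)
tx2eb: no from bravo -> abort (commits=0)
txccd: all yes -> commit (commits=1)
txa0e: no from cobalt, bravo -> abort (commits=1)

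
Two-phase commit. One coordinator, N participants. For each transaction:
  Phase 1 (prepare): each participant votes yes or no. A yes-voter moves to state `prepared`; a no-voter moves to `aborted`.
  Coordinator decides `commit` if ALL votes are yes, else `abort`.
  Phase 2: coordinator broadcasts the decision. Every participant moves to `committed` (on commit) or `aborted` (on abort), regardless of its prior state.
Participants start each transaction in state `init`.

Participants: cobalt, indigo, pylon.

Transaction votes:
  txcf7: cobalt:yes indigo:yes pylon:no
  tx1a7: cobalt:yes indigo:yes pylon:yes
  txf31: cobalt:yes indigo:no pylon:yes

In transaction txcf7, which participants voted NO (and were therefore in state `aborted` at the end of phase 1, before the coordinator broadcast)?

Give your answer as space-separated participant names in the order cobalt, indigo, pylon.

Txn txcf7 phase 1: cobalt yes -> prepared; indigo yes -> prepared; pylon no -> aborted

Answer: pylon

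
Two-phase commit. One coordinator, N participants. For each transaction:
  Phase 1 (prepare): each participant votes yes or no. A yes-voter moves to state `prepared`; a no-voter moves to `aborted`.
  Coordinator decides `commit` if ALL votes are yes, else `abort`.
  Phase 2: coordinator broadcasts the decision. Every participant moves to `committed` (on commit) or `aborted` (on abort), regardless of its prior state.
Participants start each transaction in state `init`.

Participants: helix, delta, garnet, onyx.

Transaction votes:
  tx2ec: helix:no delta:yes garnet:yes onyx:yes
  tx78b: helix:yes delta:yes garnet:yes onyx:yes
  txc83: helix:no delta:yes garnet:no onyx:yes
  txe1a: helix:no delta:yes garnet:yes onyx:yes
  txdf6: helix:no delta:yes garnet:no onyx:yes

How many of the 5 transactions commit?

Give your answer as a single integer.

tx2ec: no from helix -> abort (commits=0)
tx78b: all yes -> commit (commits=1)
txc83: no from helix, garnet -> abort (commits=1)
txe1a: no from helix -> abort (commits=1)
txdf6: no from helix, garnet -> abort (commits=1)

Answer: 1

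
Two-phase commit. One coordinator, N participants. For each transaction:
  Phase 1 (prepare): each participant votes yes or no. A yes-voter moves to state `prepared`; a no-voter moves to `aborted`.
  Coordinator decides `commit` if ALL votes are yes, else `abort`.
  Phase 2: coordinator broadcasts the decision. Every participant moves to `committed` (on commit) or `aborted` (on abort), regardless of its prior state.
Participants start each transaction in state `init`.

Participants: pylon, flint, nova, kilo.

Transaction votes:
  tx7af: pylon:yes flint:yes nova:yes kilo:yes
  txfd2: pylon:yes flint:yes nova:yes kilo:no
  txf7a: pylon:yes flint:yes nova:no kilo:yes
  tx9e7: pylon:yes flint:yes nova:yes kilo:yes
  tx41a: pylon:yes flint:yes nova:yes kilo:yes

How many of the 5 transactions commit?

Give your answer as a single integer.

tx7af: all yes -> commit (commits=1)
txfd2: no from kilo -> abort (commits=1)
txf7a: no from nova -> abort (commits=1)
tx9e7: all yes -> commit (commits=2)
tx41a: all yes -> commit (commits=3)

Answer: 3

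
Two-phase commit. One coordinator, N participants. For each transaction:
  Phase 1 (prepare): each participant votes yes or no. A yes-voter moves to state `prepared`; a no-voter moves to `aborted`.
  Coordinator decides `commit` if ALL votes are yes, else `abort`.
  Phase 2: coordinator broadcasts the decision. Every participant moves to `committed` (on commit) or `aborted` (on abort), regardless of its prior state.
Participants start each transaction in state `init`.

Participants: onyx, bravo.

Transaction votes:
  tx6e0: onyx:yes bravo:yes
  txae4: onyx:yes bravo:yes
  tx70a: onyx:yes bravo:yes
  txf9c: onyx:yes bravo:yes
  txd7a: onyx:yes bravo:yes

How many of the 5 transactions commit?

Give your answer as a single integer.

tx6e0: all yes -> commit (commits=1)
txae4: all yes -> commit (commits=2)
tx70a: all yes -> commit (commits=3)
txf9c: all yes -> commit (commits=4)
txd7a: all yes -> commit (commits=5)

Answer: 5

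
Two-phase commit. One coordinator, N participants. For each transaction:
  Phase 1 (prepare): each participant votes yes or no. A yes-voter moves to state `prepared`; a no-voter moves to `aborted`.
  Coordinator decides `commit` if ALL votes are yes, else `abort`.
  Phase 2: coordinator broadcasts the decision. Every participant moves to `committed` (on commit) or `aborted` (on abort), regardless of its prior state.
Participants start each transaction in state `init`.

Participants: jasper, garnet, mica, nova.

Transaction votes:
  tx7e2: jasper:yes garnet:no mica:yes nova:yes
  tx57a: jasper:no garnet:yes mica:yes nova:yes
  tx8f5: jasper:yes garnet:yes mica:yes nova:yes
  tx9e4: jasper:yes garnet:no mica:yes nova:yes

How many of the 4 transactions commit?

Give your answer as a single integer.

tx7e2: no from garnet -> abort (commits=0)
tx57a: no from jasper -> abort (commits=0)
tx8f5: all yes -> commit (commits=1)
tx9e4: no from garnet -> abort (commits=1)

Answer: 1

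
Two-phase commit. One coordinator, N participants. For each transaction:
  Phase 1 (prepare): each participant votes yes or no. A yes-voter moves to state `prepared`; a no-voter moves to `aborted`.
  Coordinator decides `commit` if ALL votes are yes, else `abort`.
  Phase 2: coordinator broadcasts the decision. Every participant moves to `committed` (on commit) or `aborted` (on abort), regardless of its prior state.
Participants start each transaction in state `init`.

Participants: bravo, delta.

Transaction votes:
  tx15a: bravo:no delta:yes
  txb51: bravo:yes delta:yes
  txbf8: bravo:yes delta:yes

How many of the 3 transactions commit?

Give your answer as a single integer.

tx15a: no from bravo -> abort (commits=0)
txb51: all yes -> commit (commits=1)
txbf8: all yes -> commit (commits=2)

Answer: 2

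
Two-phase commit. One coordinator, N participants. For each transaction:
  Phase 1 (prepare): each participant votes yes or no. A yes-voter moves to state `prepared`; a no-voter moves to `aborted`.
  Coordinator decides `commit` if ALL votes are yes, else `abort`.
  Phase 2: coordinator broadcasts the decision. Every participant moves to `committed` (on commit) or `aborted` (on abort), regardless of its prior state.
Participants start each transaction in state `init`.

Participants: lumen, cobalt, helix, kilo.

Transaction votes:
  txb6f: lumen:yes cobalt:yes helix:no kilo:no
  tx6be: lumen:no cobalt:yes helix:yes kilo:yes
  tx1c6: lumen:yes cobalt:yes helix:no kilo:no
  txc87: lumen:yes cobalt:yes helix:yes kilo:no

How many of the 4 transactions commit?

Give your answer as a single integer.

Answer: 0

Derivation:
txb6f: no from helix, kilo -> abort (commits=0)
tx6be: no from lumen -> abort (commits=0)
tx1c6: no from helix, kilo -> abort (commits=0)
txc87: no from kilo -> abort (commits=0)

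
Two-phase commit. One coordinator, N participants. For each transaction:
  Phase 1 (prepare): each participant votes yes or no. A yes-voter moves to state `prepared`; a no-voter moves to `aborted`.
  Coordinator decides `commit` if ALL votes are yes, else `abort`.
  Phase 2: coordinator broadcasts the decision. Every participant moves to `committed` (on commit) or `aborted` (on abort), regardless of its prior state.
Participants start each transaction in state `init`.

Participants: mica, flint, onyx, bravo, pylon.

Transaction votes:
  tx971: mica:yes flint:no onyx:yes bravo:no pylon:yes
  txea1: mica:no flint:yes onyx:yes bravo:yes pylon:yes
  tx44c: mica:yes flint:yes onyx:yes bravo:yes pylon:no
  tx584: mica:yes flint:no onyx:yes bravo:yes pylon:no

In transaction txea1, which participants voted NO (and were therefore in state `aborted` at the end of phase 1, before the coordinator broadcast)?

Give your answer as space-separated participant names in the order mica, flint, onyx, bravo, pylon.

Answer: mica

Derivation:
Txn txea1 phase 1: mica no -> aborted; flint yes -> prepared; onyx yes -> prepared; bravo yes -> prepared; pylon yes -> prepared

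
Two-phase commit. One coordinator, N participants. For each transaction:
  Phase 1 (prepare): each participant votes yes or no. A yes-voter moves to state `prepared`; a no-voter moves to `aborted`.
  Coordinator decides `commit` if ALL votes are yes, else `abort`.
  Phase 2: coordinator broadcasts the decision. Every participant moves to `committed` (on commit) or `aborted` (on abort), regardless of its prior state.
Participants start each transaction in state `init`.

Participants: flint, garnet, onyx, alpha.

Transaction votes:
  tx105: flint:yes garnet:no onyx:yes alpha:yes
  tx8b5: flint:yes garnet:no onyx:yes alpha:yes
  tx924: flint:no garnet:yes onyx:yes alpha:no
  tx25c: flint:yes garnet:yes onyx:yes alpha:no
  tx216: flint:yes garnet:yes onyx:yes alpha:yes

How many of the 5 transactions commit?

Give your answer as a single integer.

tx105: no from garnet -> abort (commits=0)
tx8b5: no from garnet -> abort (commits=0)
tx924: no from flint, alpha -> abort (commits=0)
tx25c: no from alpha -> abort (commits=0)
tx216: all yes -> commit (commits=1)

Answer: 1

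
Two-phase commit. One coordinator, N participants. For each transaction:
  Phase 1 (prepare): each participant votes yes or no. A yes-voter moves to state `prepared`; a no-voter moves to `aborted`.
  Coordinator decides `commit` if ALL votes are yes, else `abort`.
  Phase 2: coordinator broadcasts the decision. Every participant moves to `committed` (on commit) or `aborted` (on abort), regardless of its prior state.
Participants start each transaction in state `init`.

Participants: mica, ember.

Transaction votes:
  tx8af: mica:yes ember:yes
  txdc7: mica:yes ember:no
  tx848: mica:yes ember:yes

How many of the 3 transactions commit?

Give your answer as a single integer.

tx8af: all yes -> commit (commits=1)
txdc7: no from ember -> abort (commits=1)
tx848: all yes -> commit (commits=2)

Answer: 2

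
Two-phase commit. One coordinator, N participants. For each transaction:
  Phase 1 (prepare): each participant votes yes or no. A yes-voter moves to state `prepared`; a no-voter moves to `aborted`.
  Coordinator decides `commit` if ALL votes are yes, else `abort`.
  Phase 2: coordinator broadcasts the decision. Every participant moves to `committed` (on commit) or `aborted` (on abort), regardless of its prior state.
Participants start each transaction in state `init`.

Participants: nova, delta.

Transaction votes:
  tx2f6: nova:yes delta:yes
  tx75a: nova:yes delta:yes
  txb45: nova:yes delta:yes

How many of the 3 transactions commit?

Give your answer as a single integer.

tx2f6: all yes -> commit (commits=1)
tx75a: all yes -> commit (commits=2)
txb45: all yes -> commit (commits=3)

Answer: 3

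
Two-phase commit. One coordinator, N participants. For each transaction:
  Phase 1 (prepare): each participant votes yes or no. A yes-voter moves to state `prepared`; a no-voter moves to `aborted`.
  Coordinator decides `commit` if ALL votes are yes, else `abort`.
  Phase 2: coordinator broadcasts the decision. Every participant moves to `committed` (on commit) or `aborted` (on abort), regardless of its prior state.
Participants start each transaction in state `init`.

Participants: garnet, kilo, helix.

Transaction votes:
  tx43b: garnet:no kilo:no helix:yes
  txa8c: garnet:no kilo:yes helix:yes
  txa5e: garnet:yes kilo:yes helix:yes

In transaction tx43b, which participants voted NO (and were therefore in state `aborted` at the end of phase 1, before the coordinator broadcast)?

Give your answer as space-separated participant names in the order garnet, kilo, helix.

Txn tx43b phase 1: garnet no -> aborted; kilo no -> aborted; helix yes -> prepared

Answer: garnet kilo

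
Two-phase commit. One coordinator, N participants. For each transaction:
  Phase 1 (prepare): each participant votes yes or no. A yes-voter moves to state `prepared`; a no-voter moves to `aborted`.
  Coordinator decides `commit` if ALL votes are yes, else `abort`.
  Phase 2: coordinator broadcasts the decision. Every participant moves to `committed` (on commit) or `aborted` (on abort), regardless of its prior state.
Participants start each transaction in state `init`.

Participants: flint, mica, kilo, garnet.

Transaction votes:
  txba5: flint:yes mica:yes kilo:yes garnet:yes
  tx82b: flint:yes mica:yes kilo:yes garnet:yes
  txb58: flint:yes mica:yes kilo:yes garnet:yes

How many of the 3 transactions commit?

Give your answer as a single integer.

txba5: all yes -> commit (commits=1)
tx82b: all yes -> commit (commits=2)
txb58: all yes -> commit (commits=3)

Answer: 3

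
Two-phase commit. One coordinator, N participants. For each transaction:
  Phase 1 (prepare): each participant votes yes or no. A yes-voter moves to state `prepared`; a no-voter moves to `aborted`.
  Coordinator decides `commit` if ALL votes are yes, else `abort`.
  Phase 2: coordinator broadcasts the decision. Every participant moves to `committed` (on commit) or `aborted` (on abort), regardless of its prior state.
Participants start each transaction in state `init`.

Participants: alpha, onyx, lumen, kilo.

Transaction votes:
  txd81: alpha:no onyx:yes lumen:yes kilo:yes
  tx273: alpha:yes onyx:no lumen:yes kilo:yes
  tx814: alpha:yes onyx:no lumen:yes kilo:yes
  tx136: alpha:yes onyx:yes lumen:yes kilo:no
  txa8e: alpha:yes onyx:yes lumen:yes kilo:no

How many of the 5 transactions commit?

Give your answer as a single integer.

Answer: 0

Derivation:
txd81: no from alpha -> abort (commits=0)
tx273: no from onyx -> abort (commits=0)
tx814: no from onyx -> abort (commits=0)
tx136: no from kilo -> abort (commits=0)
txa8e: no from kilo -> abort (commits=0)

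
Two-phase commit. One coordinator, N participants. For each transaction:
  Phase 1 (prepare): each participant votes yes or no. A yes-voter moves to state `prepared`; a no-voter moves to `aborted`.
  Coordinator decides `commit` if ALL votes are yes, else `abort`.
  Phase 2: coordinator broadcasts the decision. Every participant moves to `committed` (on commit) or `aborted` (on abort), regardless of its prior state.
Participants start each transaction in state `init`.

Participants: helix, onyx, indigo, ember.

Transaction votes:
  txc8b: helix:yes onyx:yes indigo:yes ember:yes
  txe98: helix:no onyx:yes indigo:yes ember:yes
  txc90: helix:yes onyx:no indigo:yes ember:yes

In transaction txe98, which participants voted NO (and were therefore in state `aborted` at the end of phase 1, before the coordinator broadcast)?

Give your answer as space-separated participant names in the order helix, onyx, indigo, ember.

Txn txe98 phase 1: helix no -> aborted; onyx yes -> prepared; indigo yes -> prepared; ember yes -> prepared

Answer: helix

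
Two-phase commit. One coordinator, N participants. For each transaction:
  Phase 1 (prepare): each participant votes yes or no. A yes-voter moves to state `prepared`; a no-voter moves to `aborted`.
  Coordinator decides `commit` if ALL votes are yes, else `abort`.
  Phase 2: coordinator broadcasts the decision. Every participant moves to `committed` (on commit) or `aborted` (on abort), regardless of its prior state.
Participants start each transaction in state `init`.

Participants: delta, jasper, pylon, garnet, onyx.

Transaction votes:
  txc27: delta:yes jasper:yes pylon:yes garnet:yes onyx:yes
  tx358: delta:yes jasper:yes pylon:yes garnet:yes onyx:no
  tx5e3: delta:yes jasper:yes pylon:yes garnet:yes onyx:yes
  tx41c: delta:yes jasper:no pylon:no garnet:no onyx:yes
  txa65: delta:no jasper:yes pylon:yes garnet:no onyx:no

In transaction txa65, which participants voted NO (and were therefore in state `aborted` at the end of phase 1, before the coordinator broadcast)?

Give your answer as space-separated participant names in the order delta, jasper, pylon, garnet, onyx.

Txn txa65 phase 1: delta no -> aborted; jasper yes -> prepared; pylon yes -> prepared; garnet no -> aborted; onyx no -> aborted

Answer: delta garnet onyx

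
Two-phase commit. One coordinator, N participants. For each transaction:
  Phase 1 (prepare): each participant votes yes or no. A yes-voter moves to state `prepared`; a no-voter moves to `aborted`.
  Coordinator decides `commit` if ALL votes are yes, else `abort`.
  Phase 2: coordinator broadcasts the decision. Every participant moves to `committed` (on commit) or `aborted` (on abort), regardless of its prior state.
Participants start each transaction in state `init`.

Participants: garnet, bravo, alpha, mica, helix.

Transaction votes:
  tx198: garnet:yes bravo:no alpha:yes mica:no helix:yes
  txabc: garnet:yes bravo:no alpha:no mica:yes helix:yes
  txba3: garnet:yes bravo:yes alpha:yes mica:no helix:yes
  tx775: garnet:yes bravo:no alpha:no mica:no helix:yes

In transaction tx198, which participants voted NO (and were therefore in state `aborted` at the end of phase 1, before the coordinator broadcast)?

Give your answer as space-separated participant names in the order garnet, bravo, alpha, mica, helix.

Txn tx198 phase 1: garnet yes -> prepared; bravo no -> aborted; alpha yes -> prepared; mica no -> aborted; helix yes -> prepared

Answer: bravo mica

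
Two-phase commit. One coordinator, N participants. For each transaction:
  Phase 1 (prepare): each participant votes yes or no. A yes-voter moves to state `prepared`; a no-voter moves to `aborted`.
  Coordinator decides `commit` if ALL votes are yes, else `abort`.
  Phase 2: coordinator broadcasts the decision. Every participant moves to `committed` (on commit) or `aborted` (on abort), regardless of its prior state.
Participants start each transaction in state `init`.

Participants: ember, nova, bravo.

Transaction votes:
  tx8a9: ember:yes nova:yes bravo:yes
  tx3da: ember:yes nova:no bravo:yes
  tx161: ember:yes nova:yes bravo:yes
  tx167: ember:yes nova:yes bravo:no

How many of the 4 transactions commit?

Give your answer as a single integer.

Answer: 2

Derivation:
tx8a9: all yes -> commit (commits=1)
tx3da: no from nova -> abort (commits=1)
tx161: all yes -> commit (commits=2)
tx167: no from bravo -> abort (commits=2)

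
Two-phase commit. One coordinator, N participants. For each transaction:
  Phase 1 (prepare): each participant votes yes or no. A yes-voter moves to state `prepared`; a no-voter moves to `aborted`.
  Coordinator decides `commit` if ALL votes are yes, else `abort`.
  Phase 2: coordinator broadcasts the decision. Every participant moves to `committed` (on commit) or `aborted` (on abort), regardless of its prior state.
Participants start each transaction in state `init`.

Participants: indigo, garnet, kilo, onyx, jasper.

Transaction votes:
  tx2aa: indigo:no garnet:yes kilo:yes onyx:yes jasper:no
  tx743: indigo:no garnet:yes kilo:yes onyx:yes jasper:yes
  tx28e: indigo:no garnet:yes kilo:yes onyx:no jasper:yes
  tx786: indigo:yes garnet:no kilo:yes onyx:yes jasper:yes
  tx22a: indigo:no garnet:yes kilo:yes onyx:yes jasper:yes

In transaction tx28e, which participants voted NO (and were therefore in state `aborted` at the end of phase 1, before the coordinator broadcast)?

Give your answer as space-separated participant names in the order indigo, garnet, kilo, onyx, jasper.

Answer: indigo onyx

Derivation:
Txn tx28e phase 1: indigo no -> aborted; garnet yes -> prepared; kilo yes -> prepared; onyx no -> aborted; jasper yes -> prepared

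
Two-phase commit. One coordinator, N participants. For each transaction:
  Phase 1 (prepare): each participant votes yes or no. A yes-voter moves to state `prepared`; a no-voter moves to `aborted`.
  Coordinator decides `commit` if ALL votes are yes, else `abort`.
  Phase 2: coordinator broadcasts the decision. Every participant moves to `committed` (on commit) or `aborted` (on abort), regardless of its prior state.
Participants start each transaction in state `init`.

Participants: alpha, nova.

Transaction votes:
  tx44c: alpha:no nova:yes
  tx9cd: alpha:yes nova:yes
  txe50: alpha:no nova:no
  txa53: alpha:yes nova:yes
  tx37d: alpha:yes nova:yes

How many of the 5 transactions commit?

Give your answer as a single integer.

tx44c: no from alpha -> abort (commits=0)
tx9cd: all yes -> commit (commits=1)
txe50: no from alpha, nova -> abort (commits=1)
txa53: all yes -> commit (commits=2)
tx37d: all yes -> commit (commits=3)

Answer: 3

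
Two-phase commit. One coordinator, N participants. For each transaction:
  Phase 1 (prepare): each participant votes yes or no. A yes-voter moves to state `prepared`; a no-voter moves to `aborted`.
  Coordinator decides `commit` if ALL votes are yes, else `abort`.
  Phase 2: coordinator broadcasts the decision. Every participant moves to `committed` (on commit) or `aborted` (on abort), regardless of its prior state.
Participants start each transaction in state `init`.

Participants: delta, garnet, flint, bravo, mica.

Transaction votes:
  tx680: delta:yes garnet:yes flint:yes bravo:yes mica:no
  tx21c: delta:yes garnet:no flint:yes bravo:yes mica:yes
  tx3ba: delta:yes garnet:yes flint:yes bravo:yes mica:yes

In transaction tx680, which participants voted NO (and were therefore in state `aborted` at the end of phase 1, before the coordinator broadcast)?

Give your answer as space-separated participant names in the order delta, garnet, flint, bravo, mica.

Answer: mica

Derivation:
Txn tx680 phase 1: delta yes -> prepared; garnet yes -> prepared; flint yes -> prepared; bravo yes -> prepared; mica no -> aborted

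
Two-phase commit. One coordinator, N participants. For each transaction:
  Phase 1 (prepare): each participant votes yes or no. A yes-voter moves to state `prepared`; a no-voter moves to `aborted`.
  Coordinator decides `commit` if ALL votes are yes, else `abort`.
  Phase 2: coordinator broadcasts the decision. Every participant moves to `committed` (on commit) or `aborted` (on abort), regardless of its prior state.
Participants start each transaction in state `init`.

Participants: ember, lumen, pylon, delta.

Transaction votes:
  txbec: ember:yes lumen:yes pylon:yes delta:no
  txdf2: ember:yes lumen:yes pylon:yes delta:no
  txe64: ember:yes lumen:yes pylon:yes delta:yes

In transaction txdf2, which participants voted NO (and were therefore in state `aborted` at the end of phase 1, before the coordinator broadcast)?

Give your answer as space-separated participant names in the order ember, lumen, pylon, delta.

Answer: delta

Derivation:
Txn txdf2 phase 1: ember yes -> prepared; lumen yes -> prepared; pylon yes -> prepared; delta no -> aborted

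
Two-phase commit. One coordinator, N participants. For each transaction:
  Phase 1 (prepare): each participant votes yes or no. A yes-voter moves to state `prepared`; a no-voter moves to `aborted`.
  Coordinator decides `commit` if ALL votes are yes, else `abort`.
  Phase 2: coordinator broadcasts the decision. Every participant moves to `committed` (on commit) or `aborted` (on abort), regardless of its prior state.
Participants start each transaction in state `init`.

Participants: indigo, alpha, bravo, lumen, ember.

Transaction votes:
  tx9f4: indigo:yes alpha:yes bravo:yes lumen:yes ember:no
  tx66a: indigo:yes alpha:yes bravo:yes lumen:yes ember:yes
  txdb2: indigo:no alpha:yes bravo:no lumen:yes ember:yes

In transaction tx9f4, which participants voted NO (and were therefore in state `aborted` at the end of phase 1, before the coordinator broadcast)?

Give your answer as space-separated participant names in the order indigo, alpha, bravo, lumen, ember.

Txn tx9f4 phase 1: indigo yes -> prepared; alpha yes -> prepared; bravo yes -> prepared; lumen yes -> prepared; ember no -> aborted

Answer: ember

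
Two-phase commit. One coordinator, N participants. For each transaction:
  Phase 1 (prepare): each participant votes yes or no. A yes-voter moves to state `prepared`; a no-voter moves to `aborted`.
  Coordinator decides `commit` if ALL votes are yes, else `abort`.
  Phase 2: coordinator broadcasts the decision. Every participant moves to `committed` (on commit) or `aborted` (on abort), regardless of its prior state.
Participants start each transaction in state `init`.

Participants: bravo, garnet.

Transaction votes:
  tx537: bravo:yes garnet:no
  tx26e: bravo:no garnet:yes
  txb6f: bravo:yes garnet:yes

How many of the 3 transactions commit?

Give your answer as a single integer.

tx537: no from garnet -> abort (commits=0)
tx26e: no from bravo -> abort (commits=0)
txb6f: all yes -> commit (commits=1)

Answer: 1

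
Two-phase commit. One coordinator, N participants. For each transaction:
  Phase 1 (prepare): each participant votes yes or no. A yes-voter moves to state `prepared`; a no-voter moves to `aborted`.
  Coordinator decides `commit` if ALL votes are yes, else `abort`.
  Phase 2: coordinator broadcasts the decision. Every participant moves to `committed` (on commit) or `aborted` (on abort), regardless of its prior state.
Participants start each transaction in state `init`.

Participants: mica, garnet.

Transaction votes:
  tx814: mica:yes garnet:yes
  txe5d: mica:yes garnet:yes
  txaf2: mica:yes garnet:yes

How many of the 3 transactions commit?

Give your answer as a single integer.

tx814: all yes -> commit (commits=1)
txe5d: all yes -> commit (commits=2)
txaf2: all yes -> commit (commits=3)

Answer: 3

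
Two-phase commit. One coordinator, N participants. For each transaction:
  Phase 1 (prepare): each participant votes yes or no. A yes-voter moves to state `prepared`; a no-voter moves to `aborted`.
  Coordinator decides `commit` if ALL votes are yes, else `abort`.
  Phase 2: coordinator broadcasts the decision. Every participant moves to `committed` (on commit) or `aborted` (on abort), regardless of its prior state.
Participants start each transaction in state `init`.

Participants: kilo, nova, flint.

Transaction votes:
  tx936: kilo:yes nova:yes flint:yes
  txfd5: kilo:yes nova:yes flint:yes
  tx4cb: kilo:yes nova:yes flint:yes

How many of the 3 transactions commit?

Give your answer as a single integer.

tx936: all yes -> commit (commits=1)
txfd5: all yes -> commit (commits=2)
tx4cb: all yes -> commit (commits=3)

Answer: 3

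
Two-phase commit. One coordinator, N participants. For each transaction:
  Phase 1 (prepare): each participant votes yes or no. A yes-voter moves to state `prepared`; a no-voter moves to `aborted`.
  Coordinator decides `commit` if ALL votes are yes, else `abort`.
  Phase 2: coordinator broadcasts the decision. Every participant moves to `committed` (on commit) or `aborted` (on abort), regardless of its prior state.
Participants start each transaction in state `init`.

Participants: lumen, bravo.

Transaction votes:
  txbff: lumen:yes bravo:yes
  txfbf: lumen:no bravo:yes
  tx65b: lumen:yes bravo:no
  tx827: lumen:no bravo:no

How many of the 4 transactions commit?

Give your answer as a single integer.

Answer: 1

Derivation:
txbff: all yes -> commit (commits=1)
txfbf: no from lumen -> abort (commits=1)
tx65b: no from bravo -> abort (commits=1)
tx827: no from lumen, bravo -> abort (commits=1)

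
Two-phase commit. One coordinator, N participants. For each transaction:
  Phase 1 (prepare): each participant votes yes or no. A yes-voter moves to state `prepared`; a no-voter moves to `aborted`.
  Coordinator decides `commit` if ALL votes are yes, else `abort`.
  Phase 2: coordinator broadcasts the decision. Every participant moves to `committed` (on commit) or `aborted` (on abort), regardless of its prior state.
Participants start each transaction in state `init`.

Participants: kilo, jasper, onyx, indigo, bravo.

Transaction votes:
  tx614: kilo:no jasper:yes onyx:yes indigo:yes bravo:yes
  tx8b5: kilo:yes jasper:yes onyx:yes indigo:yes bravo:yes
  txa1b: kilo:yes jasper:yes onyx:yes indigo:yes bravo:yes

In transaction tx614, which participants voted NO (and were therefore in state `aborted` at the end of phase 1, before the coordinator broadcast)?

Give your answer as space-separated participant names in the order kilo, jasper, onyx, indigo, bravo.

Txn tx614 phase 1: kilo no -> aborted; jasper yes -> prepared; onyx yes -> prepared; indigo yes -> prepared; bravo yes -> prepared

Answer: kilo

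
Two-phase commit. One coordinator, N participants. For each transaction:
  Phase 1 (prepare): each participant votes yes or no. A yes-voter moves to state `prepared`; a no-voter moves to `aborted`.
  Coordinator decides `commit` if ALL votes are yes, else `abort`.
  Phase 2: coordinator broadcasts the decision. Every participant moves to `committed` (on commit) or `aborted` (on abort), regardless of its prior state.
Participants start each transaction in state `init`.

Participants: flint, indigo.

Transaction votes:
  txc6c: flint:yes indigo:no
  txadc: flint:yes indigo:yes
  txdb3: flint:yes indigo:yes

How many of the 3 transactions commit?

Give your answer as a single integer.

txc6c: no from indigo -> abort (commits=0)
txadc: all yes -> commit (commits=1)
txdb3: all yes -> commit (commits=2)

Answer: 2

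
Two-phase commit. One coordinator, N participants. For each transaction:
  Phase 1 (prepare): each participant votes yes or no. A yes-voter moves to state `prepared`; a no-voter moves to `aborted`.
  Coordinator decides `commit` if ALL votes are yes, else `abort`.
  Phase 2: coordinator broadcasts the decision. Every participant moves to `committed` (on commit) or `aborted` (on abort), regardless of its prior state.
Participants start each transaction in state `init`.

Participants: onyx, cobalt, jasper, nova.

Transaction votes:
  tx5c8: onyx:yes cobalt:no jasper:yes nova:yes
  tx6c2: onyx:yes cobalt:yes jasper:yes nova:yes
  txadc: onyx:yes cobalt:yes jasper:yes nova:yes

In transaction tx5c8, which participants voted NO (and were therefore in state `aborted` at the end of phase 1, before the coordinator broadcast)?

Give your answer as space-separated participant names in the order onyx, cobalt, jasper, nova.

Txn tx5c8 phase 1: onyx yes -> prepared; cobalt no -> aborted; jasper yes -> prepared; nova yes -> prepared

Answer: cobalt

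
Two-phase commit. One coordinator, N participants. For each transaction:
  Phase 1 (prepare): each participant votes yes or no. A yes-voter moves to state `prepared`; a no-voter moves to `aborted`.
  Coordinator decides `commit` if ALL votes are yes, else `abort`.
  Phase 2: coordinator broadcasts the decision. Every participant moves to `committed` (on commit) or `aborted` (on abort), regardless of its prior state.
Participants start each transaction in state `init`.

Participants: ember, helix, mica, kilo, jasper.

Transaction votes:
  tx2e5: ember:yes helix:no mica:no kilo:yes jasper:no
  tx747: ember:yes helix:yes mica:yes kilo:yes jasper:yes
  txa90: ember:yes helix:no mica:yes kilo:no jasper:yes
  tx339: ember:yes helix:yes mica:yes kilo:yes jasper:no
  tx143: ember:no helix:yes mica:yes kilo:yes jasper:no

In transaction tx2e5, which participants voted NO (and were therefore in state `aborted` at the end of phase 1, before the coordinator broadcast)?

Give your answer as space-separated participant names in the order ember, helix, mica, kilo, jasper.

Txn tx2e5 phase 1: ember yes -> prepared; helix no -> aborted; mica no -> aborted; kilo yes -> prepared; jasper no -> aborted

Answer: helix mica jasper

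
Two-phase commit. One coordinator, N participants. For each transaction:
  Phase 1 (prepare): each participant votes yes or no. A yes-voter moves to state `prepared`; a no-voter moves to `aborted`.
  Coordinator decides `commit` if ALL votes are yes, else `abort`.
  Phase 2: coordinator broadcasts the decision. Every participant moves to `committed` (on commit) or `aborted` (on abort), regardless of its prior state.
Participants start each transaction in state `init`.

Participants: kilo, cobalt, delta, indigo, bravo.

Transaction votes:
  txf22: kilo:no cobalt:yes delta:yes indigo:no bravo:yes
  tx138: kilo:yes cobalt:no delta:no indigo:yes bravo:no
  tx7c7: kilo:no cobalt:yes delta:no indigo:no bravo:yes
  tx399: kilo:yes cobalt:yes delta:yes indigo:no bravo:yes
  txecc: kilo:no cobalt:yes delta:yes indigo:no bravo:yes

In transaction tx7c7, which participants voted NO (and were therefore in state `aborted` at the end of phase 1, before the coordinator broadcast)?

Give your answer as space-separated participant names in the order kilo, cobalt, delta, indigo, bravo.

Txn tx7c7 phase 1: kilo no -> aborted; cobalt yes -> prepared; delta no -> aborted; indigo no -> aborted; bravo yes -> prepared

Answer: kilo delta indigo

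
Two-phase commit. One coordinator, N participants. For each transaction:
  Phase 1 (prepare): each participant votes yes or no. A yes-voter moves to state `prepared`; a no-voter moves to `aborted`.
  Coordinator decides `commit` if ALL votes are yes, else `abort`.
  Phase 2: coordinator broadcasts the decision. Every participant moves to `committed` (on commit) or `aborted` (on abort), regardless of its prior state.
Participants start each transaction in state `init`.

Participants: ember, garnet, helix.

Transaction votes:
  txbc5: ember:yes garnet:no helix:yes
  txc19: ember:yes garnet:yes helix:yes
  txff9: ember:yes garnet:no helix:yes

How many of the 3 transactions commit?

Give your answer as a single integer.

Answer: 1

Derivation:
txbc5: no from garnet -> abort (commits=0)
txc19: all yes -> commit (commits=1)
txff9: no from garnet -> abort (commits=1)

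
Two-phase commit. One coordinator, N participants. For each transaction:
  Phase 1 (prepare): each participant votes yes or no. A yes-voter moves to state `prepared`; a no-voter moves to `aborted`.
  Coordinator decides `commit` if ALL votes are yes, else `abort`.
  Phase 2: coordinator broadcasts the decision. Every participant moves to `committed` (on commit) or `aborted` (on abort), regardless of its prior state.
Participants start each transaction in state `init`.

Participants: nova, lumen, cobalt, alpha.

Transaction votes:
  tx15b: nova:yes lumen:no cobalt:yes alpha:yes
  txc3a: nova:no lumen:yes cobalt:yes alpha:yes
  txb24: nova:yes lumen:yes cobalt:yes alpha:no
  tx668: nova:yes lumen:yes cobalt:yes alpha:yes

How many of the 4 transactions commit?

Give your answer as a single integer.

tx15b: no from lumen -> abort (commits=0)
txc3a: no from nova -> abort (commits=0)
txb24: no from alpha -> abort (commits=0)
tx668: all yes -> commit (commits=1)

Answer: 1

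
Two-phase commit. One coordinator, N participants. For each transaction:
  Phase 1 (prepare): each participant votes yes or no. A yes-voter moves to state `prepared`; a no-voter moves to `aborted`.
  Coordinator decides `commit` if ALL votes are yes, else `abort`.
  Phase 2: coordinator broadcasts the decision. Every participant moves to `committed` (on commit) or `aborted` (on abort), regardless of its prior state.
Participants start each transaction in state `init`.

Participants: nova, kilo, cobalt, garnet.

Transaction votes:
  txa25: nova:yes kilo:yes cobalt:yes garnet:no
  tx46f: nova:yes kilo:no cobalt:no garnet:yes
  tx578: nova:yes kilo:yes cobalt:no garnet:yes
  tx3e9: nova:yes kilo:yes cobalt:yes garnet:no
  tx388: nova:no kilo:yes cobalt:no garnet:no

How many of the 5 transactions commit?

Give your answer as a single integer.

Answer: 0

Derivation:
txa25: no from garnet -> abort (commits=0)
tx46f: no from kilo, cobalt -> abort (commits=0)
tx578: no from cobalt -> abort (commits=0)
tx3e9: no from garnet -> abort (commits=0)
tx388: no from nova, cobalt, garnet -> abort (commits=0)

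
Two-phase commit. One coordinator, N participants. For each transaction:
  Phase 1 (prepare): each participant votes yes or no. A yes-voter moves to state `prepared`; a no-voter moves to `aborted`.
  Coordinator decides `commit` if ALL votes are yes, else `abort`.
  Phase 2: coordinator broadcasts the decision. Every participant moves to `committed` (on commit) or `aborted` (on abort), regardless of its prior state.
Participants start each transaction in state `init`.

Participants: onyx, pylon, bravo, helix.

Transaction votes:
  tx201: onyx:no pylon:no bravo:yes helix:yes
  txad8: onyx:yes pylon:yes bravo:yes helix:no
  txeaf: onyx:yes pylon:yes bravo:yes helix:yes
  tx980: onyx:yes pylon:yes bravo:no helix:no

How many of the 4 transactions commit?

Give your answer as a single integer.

tx201: no from onyx, pylon -> abort (commits=0)
txad8: no from helix -> abort (commits=0)
txeaf: all yes -> commit (commits=1)
tx980: no from bravo, helix -> abort (commits=1)

Answer: 1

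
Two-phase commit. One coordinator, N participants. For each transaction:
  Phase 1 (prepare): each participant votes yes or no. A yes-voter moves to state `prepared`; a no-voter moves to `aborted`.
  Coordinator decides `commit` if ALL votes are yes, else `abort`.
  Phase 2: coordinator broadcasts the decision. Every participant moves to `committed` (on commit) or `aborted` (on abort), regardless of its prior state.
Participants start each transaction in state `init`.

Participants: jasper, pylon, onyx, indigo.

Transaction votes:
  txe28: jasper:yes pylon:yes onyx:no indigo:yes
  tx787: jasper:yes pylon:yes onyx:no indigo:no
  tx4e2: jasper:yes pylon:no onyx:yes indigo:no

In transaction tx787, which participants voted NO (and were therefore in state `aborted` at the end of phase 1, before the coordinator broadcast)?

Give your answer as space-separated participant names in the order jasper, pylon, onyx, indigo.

Txn tx787 phase 1: jasper yes -> prepared; pylon yes -> prepared; onyx no -> aborted; indigo no -> aborted

Answer: onyx indigo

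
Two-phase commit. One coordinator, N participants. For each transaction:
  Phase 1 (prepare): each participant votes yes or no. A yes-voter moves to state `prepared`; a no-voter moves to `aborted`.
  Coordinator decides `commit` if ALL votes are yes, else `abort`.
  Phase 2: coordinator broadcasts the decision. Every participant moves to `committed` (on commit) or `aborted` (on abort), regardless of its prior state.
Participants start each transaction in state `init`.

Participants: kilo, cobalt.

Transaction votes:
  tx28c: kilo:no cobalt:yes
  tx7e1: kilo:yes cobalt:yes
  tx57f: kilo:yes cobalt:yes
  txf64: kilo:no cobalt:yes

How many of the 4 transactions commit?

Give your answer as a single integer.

tx28c: no from kilo -> abort (commits=0)
tx7e1: all yes -> commit (commits=1)
tx57f: all yes -> commit (commits=2)
txf64: no from kilo -> abort (commits=2)

Answer: 2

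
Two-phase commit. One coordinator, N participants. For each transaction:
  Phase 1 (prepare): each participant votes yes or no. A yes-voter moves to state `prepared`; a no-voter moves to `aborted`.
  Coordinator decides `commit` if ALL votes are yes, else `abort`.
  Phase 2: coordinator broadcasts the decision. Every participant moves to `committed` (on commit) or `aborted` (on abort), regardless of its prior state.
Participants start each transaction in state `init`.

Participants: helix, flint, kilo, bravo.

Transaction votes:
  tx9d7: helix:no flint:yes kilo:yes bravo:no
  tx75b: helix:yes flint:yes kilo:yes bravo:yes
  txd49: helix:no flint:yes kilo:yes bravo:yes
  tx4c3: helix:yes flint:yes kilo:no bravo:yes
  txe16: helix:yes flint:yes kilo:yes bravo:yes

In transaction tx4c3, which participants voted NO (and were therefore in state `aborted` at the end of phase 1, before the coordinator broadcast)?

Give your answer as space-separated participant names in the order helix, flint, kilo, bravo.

Txn tx4c3 phase 1: helix yes -> prepared; flint yes -> prepared; kilo no -> aborted; bravo yes -> prepared

Answer: kilo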